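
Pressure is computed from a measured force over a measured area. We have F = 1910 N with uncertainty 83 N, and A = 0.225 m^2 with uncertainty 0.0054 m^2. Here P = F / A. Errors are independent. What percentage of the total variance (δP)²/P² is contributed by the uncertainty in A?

23.4%

(δP/P)² = (1·δF/F)² + (-1·δA/A)²
  F term: (1×0.0435)² = 0.00189
  A term: (-1×0.0240)² = 0.000576
Total = 0.00246. Share from A = 0.000576/0.00246 = 0.234.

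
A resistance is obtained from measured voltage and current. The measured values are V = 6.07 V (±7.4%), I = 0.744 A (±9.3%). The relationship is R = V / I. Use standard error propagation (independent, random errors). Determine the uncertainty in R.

Products/powers → add relative errors in quadrature, weighted by exponent:
  (1·δV/V)² = (1×0.0740)² = 0.00548;  (-1·δI/I)² = (-1×0.0930)² = 0.00865
δR/R = √(0.0141) = 0.119
R = 8.16 Ω, so δR = 0.119 × 8.16 = 0.970 Ω.

0.970 Ω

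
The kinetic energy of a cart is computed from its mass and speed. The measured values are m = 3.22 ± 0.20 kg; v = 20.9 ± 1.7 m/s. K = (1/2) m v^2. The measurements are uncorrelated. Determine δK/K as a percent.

17.4%

Products/powers → add relative errors in quadrature, weighted by exponent:
  (1·δm/m)² = (1×0.0621)² = 0.00386;  (2·δv/v)² = (2×0.0813)² = 0.0265
δK/K = √(0.0303) = 0.174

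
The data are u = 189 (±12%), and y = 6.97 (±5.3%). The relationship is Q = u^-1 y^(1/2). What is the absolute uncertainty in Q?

Relative error in a monomial: (δQ/Q)² = Σ (nᵢ · δxᵢ/xᵢ)².
  (-1·δu/u)² = (-1×0.120)² = 0.0144;  (½·δy/y)² = (0.5×0.0530)² = 0.000702
δQ/Q = √(0.0151) = 0.123
Q = 0.0140, so δQ = 0.123 × 0.0140 = 0.00172.

0.00172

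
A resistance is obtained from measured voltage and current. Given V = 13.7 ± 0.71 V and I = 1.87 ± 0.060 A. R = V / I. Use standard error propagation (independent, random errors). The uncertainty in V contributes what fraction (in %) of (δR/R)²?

72.3%

(δR/R)² = (1·δV/V)² + (-1·δI/I)²
  V term: (1×0.0518)² = 0.00269
  I term: (-1×0.0321)² = 0.00103
Total = 0.00372. Share from V = 0.00269/0.00372 = 0.723.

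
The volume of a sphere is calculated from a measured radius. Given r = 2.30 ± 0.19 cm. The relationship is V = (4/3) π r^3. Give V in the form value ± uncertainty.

51.0 ± 12.6 cm^3

V ∝ r^3, so δV/V = |3| · δr/r = 3 × 0.0826 = 0.248.
V = 51.0 cm^3, so δV = 0.248 × 51.0 = 12.6 cm^3.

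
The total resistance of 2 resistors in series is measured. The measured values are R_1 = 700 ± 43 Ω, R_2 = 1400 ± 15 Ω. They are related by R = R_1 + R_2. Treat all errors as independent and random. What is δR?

For a sum/difference, combine absolute errors in quadrature:
  (δR_1)² = 1850;  (δR_2)² = 225
δR = √(2070) = 45.5 Ω

45.5 Ω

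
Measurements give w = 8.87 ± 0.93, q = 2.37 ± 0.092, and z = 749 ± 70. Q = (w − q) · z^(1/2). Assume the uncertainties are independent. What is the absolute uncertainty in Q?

Let u = w − q = 6.50. δu = √(δw² + δq²) = √(0.865 + 0.00846) = 0.935, so δu/u = 0.144.
Q is then a monomial in u, z:
δQ/Q = √((δu/u)² + (½·δz/z)²) = √(0.0207 + 0.00218) = 0.151
Q = 178, so δQ = 0.151 × 178 = 26.9.

26.9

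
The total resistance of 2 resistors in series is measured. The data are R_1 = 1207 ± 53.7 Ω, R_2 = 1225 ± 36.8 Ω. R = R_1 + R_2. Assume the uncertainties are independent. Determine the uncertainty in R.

65.1 Ω

Sums and differences: (δR)² = Σ (cᵢ δxᵢ)².
  (δR_1)² = 2880;  (δR_2)² = 1350
δR = √(4240) = 65.1 Ω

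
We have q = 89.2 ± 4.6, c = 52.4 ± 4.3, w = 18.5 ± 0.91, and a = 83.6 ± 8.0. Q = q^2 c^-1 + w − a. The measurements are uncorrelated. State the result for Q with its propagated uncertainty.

86.7 ± 21.6

Let p = q^2·c^-1 = 152. δp/p = √((2·δq/q)² + (-1·δc/c)²) = √(0.0106 + 0.00673) = 0.132, so δp = 20.0.
Q = p + w − a: δQ = √(δp² + δw² + δa²) = √(401 + 0.828 + 64.0) = 21.6
Q = 86.7.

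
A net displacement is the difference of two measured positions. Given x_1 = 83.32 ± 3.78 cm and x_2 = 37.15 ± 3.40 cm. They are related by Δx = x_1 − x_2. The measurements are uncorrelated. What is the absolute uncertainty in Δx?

5.08 cm

Δx is a linear combination, so absolute uncertainties add in quadrature:
  (δx_1)² = 14.3;  (δx_2)² = 11.6
δΔx = √(25.8) = 5.08 cm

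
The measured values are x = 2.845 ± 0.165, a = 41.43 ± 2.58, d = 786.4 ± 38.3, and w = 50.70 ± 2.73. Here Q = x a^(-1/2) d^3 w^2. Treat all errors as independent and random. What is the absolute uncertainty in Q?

Each factor contributes (exponent × relative error)² to (δQ/Q)²:
  (1·δx/x)² = (1×0.0580)² = 0.00336;  (−½·δa/a)² = (-0.5×0.0623)² = 0.000970;  (3·δd/d)² = (3×0.0487)² = 0.0213;  (2·δw/w)² = (2×0.0538)² = 0.0116
δQ/Q = √(0.0373) = 0.193
Q = 5.525e+11, so δQ = 0.193 × 5.525e+11 = 1.07e+11.

1.07e+11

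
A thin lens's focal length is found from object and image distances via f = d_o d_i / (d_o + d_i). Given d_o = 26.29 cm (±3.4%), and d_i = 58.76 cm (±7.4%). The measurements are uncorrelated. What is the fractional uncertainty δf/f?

∂f/∂d_o = (d_i/(d_o+d_i))² = 0.477;  ∂f/∂d_i = (d_o/(d_o+d_i))² = 0.0956
δf = √((∂f/∂d_o · δd_o)² + (∂f/∂d_i · δd_i)²) = √(0.182 + 0.173) = 0.596 cm
f = 18.16 cm, so δf/f = 0.596/18.16 = 0.0328.

0.0328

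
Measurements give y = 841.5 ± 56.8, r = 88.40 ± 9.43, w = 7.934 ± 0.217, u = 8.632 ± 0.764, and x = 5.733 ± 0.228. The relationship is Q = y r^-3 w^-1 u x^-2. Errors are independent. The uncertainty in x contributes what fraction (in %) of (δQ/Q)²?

(δQ/Q)² = (1·δy/y)² + (-3·δr/r)² + (-1·δw/w)² + (1·δu/u)² + (-2·δx/x)²
  y term: (1×0.0675)² = 0.00456
  r term: (-3×0.107)² = 0.102
  w term: (-1×0.0274)² = 0.000748
  u term: (1×0.0885)² = 0.00783
  x term: (-2×0.0398)² = 0.00633
Total = 0.122. Share from x = 0.00633/0.122 = 0.0519.

5.19%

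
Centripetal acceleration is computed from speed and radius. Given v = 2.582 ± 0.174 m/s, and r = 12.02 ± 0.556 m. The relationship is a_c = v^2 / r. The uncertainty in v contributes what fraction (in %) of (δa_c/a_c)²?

89.5%

(δa_c/a_c)² = (2·δv/v)² + (-1·δr/r)²
  v term: (2×0.0674)² = 0.0182
  r term: (-1×0.0463)² = 0.00214
Total = 0.0203. Share from v = 0.0182/0.0203 = 0.895.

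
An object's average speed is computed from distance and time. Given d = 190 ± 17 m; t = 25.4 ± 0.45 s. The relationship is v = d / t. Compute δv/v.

0.0912

Since v is a product/quotient, work with relative uncertainties:
  (1·δd/d)² = (1×0.0895)² = 0.00801;  (-1·δt/t)² = (-1×0.0177)² = 0.000314
δv/v = √(0.00832) = 0.0912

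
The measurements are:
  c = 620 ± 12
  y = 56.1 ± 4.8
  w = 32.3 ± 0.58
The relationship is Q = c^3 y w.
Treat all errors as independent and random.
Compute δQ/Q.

Relative error in a monomial: (δQ/Q)² = Σ (nᵢ · δxᵢ/xᵢ)².
  (3·δc/c)² = (3×0.0194)² = 0.00337;  (1·δy/y)² = (1×0.0856)² = 0.00732;  (1·δw/w)² = (1×0.0180)² = 0.000322
δQ/Q = √(0.0110) = 0.105

0.105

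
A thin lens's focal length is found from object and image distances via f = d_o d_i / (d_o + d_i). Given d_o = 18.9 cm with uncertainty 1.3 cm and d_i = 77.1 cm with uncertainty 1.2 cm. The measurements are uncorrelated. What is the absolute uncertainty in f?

∂f/∂d_o = (d_i/(d_o+d_i))² = 0.645;  ∂f/∂d_i = (d_o/(d_o+d_i))² = 0.0388
δf = √((∂f/∂d_o · δd_o)² + (∂f/∂d_i · δd_i)²) = √(0.703 + 0.00216) = 0.840 cm

0.840 cm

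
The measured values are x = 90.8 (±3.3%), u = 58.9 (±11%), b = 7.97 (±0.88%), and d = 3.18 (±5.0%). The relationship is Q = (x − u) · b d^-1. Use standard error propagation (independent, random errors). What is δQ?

18.3

Let w = x − u = 31.9. δw = √(δx² + δu²) = √(8.98 + 42.0) = 7.14, so δw/w = 0.224.
Q is then a monomial in w, b, d:
δQ/Q = √((δw/w)² + (1·δb/b)² + (-1·δd/d)²) = √(0.0501 + 7.74e-05 + 0.00250) = 0.229
Q = 80.0, so δQ = 0.229 × 80.0 = 18.3.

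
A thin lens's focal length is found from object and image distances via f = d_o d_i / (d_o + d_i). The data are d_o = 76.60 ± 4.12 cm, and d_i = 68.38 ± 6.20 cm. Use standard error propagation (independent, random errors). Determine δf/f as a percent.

5.42%

∂f/∂d_o = (d_i/(d_o+d_i))² = 0.222;  ∂f/∂d_i = (d_o/(d_o+d_i))² = 0.279
δf = √((∂f/∂d_o · δd_o)² + (∂f/∂d_i · δd_i)²) = √(0.840 + 3.00) = 1.96 cm
f = 36.13 cm, so δf/f = 1.96/36.13 = 0.0542.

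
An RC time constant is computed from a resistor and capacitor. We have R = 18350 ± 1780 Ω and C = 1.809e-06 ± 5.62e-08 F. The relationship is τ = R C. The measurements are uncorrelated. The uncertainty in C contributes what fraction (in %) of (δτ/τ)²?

9.30%

(δτ/τ)² = (1·δR/R)² + (1·δC/C)²
  R term: (1×0.0970)² = 0.00941
  C term: (1×0.0311)² = 0.000965
Total = 0.0104. Share from C = 0.000965/0.0104 = 0.0930.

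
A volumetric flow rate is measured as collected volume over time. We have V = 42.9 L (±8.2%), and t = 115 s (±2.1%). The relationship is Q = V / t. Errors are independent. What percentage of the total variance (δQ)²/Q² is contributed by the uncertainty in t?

6.15%

(δQ/Q)² = (1·δV/V)² + (-1·δt/t)²
  V term: (1×0.0820)² = 0.00672
  t term: (-1×0.0210)² = 0.000441
Total = 0.00716. Share from t = 0.000441/0.00716 = 0.0615.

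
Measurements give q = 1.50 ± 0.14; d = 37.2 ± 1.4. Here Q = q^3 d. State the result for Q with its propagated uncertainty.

For a monomial Q ∝ q^3, d, fractional errors add in quadrature:
  (3·δq/q)² = (3×0.0933)² = 0.0784;  (1·δd/d)² = (1×0.0376)² = 0.00142
δQ/Q = √(0.0798) = 0.283
Q = 126, so δQ = 0.283 × 126 = 35.5.

126 ± 35.5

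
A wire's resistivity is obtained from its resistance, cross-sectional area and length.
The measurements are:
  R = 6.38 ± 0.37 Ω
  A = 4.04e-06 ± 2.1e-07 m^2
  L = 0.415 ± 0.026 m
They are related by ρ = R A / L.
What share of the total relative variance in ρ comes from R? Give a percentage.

33.7%

(δρ/ρ)² = (1·δR/R)² + (1·δA/A)² + (-1·δL/L)²
  R term: (1×0.0580)² = 0.00336
  A term: (1×0.0520)² = 0.00270
  L term: (-1×0.0627)² = 0.00393
Total = 0.00999. Share from R = 0.00336/0.00999 = 0.337.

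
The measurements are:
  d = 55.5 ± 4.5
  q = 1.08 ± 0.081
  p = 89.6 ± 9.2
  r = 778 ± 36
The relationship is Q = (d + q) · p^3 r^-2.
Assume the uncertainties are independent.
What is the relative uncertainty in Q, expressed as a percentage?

33.1%

Let u = d + q = 56.6. δu = √(δd² + δq²) = √(20.2 + 0.00656) = 4.50, so δu/u = 0.0795.
Q is then a monomial in u, p, r:
δQ/Q = √((δu/u)² + (3·δp/p)² + (-2·δr/r)²) = √(0.00633 + 0.0949 + 0.00856) = 0.331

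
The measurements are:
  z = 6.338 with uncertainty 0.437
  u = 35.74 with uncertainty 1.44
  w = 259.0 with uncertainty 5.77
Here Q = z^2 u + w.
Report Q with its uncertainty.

Let p = z^2·u = 1436. δp/p = √((2·δz/z)² + (1·δu/u)²) = √(0.0190 + 0.00162) = 0.144, so δp = 206.
Q = p + w: δQ = √(δp² + δw²) = √(42500 + 33.3) = 206
Q = 1695.

1695 ± 206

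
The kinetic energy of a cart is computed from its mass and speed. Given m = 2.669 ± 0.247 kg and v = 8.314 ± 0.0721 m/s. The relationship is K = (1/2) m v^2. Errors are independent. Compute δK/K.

Since K is a product/quotient, work with relative uncertainties:
  (1·δm/m)² = (1×0.0925)² = 0.00856;  (2·δv/v)² = (2×0.00867)² = 0.000301
δK/K = √(0.00887) = 0.0942

0.0942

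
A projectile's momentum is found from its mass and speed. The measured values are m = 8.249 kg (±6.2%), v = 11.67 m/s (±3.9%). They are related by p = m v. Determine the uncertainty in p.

p is a product of powers, so relative uncertainties combine in quadrature:
  (1·δm/m)² = (1×0.0620)² = 0.00384;  (1·δv/v)² = (1×0.0390)² = 0.00152
δp/p = √(0.00536) = 0.0732
p = 96.27 kg·m/s, so δp = 0.0732 × 96.27 = 7.05 kg·m/s.

7.05 kg·m/s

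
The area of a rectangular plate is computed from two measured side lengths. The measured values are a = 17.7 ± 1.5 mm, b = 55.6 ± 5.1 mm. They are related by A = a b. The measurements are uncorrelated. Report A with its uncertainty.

984 ± 123 mm^2

A is a product of powers, so relative uncertainties combine in quadrature:
  (1·δa/a)² = (1×0.0847)² = 0.00718;  (1·δb/b)² = (1×0.0917)² = 0.00841
δA/A = √(0.0156) = 0.125
A = 984 mm^2, so δA = 0.125 × 984 = 123 mm^2.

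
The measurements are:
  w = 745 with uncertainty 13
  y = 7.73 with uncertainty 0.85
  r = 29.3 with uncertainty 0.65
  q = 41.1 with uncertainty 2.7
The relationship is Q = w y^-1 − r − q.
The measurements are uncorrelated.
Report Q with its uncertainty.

26.0 ± 11.1

Let p = w·y^-1 = 96.4. δp/p = √((1·δw/w)² + (-1·δy/y)²) = √(0.000304 + 0.0121) = 0.111, so δp = 10.7.
Q = p − r − q: δQ = √(δp² + δr² + δq²) = √(115 + 0.423 + 7.29) = 11.1
Q = 26.0.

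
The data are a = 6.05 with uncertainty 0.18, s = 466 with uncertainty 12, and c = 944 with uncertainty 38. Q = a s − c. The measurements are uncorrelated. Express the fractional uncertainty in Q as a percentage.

6.25%

Let p = a·s = 2820. δp/p = √((1·δa/a)² + (1·δs/s)²) = √(0.000885 + 0.000663) = 0.0393, so δp = 111.
Q = p − c: δQ = √(δp² + δc²) = √(12300 + 1440) = 117
Q = 1880, so δQ/Q = 117/1880 = 0.0625.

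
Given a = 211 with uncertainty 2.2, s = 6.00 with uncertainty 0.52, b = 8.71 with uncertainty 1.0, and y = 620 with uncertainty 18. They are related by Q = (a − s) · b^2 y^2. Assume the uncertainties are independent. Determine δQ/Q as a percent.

Let u = a − s = 205. δu = √(δa² + δs²) = √(4.84 + 0.270) = 2.26, so δu/u = 0.0110.
Q is then a monomial in u, b, y:
δQ/Q = √((δu/u)² + (2·δb/b)² + (2·δy/y)²) = √(0.000122 + 0.0527 + 0.00337) = 0.237

23.7%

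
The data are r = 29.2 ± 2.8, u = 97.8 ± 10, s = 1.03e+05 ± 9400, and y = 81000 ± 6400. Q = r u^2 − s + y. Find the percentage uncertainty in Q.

Let p = r·u^2 = 2.79e+05. δp/p = √((1·δr/r)² + (2·δu/u)²) = √(0.00919 + 0.0418) = 0.226, so δp = 63100.
Q = p − s + y: δQ = √(δp² + δs² + δy²) = √(3.98e+09 + 8.84e+07 + 4.1e+07) = 64100
Q = 2.57e+05, so δQ/Q = 64100/2.57e+05 = 0.249.

24.9%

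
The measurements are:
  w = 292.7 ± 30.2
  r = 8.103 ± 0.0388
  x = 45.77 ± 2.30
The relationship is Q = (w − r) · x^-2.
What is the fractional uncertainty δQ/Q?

0.146

Let u = w − r = 284.6. δu = √(δw² + δr²) = √(912 + 0.00151) = 30.2, so δu/u = 0.106.
Q is then a monomial in u, x:
δQ/Q = √((δu/u)² + (-2·δx/x)²) = √(0.0113 + 0.0101) = 0.146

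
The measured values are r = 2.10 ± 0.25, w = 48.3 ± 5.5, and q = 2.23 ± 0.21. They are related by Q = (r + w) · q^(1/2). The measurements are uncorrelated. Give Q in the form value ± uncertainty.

Let u = r + w = 50.4. δu = √(δr² + δw²) = √(0.0625 + 30.2) = 5.51, so δu/u = 0.109.
Q is then a monomial in u, q:
δQ/Q = √((δu/u)² + (½·δq/q)²) = √(0.0119 + 0.00222) = 0.119
Q = 75.3, so δQ = 0.119 × 75.3 = 8.95.

75.3 ± 8.95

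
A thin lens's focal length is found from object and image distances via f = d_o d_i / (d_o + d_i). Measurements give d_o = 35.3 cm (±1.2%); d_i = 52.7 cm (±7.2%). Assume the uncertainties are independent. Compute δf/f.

0.0298

∂f/∂d_o = (d_i/(d_o+d_i))² = 0.359;  ∂f/∂d_i = (d_o/(d_o+d_i))² = 0.161
δf = √((∂f/∂d_o · δd_o)² + (∂f/∂d_i · δd_i)²) = √(0.0231 + 0.373) = 0.629 cm
f = 21.1 cm, so δf/f = 0.629/21.1 = 0.0298.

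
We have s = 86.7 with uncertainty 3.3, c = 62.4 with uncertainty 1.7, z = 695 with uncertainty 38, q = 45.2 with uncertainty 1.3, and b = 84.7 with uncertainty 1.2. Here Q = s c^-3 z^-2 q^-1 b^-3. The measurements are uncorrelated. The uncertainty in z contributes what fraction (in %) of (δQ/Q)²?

52.6%

(δQ/Q)² = (1·δs/s)² + (-3·δc/c)² + (-2·δz/z)² + (-1·δq/q)² + (-3·δb/b)²
  s term: (1×0.0381)² = 0.00145
  c term: (-3×0.0272)² = 0.00668
  z term: (-2×0.0547)² = 0.0120
  q term: (-1×0.0288)² = 0.000827
  b term: (-3×0.0142)² = 0.00181
Total = 0.0227. Share from z = 0.0120/0.0227 = 0.526.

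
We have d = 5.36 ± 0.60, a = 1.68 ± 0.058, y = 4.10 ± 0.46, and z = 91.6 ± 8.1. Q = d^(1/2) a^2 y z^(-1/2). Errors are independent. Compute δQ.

0.419

Each factor contributes (exponent × relative error)² to (δQ/Q)²:
  (½·δd/d)² = (0.5×0.112)² = 0.00313;  (2·δa/a)² = (2×0.0345)² = 0.00477;  (1·δy/y)² = (1×0.112)² = 0.0126;  (−½·δz/z)² = (-0.5×0.0884)² = 0.00195
δQ/Q = √(0.0224) = 0.150
Q = 2.80, so δQ = 0.150 × 2.80 = 0.419.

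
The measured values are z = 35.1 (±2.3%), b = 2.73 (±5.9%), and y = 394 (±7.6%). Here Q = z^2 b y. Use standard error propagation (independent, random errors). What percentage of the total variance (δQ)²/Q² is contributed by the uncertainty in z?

18.6%

(δQ/Q)² = (2·δz/z)² + (1·δb/b)² + (1·δy/y)²
  z term: (2×0.0230)² = 0.00212
  b term: (1×0.0590)² = 0.00348
  y term: (1×0.0760)² = 0.00578
Total = 0.0114. Share from z = 0.00212/0.0114 = 0.186.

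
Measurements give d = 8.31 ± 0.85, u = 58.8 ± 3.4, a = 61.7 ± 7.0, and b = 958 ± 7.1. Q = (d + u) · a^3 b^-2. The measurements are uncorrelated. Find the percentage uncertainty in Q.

Let w = d + u = 67.1. δw = √(δd² + δu²) = √(0.722 + 11.6) = 3.50, so δw/w = 0.0522.
Q is then a monomial in w, a, b:
δQ/Q = √((δw/w)² + (3·δa/a)² + (-2·δb/b)²) = √(0.00273 + 0.116 + 0.000220) = 0.345

34.5%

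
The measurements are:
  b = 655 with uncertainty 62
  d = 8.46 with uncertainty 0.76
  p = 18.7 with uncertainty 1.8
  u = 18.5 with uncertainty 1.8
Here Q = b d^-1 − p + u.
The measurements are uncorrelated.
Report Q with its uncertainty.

77.2 ± 10.4

Let w = b·d^-1 = 77.4. δw/w = √((1·δb/b)² + (-1·δd/d)²) = √(0.00896 + 0.00807) = 0.130, so δw = 10.1.
Q = w − p + u: δQ = √(δw² + δp² + δu²) = √(102 + 3.24 + 3.24) = 10.4
Q = 77.2.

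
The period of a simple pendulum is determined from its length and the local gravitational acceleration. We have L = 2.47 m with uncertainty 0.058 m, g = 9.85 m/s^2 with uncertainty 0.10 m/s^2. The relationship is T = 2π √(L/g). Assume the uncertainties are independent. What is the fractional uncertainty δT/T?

0.0128

For a monomial T ∝ L^(1/2), g^(-1/2), fractional errors add in quadrature:
  (½·δL/L)² = (0.5×0.0235)² = 0.000138;  (−½·δg/g)² = (-0.5×0.0102)² = 2.58e-05
δT/T = √(0.000164) = 0.0128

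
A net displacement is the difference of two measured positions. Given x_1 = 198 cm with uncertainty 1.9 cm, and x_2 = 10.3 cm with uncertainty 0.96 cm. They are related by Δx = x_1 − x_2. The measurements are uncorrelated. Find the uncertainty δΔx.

Sums and differences: (δΔx)² = Σ (cᵢ δxᵢ)².
  (δx_1)² = 3.61;  (δx_2)² = 0.922
δΔx = √(4.53) = 2.13 cm

2.13 cm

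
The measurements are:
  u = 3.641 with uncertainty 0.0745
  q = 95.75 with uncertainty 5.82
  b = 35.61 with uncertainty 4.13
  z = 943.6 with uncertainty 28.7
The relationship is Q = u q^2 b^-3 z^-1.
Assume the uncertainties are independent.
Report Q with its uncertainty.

0.0007834 ± 0.000290

Each factor contributes (exponent × relative error)² to (δQ/Q)²:
  (1·δu/u)² = (1×0.0205)² = 0.000419;  (2·δq/q)² = (2×0.0608)² = 0.0148;  (-3·δb/b)² = (-3×0.116)² = 0.121;  (-1·δz/z)² = (-1×0.0304)² = 0.000925
δQ/Q = √(0.137) = 0.370
Q = 0.0007834, so δQ = 0.370 × 0.0007834 = 0.000290.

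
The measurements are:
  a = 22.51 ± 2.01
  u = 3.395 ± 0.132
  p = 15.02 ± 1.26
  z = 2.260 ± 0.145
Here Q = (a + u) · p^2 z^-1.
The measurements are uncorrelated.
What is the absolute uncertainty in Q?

Let w = a + u = 25.91. δw = √(δa² + δu²) = √(4.04 + 0.0174) = 2.01, so δw/w = 0.0778.
Q is then a monomial in w, p, z:
δQ/Q = √((δw/w)² + (2·δp/p)² + (-1·δz/z)²) = √(0.00605 + 0.0281 + 0.00412) = 0.196
Q = 2586, so δQ = 0.196 × 2586 = 506.

506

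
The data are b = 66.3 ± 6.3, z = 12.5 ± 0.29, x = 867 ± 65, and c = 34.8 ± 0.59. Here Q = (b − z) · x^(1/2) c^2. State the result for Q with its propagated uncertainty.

(1.92 ± 0.245) × 10^6

Let u = b − z = 53.8. δu = √(δb² + δz²) = √(39.7 + 0.0841) = 6.31, so δu/u = 0.117.
Q is then a monomial in u, x, c:
δQ/Q = √((δu/u)² + (½·δx/x)² + (2·δc/c)²) = √(0.0137 + 0.00141 + 0.00115) = 0.128
Q = 1.92e+06, so δQ = 0.128 × 1.92e+06 = 2.45e+05.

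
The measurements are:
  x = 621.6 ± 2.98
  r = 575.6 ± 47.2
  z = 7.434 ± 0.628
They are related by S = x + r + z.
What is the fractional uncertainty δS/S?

For a sum/difference, combine absolute errors in quadrature:
  (δx)² = 8.88;  (δr)² = 2230;  (δz)² = 0.394
δS = √(2240) = 47.3
S = 1205, so δS/S = 47.3/1205 = 0.0393.

0.0393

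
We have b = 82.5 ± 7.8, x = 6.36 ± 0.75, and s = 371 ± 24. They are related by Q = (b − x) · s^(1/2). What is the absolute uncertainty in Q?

Let u = b − x = 76.1. δu = √(δb² + δx²) = √(60.8 + 0.562) = 7.84, so δu/u = 0.103.
Q is then a monomial in u, s:
δQ/Q = √((δu/u)² + (½·δs/s)²) = √(0.0106 + 0.00105) = 0.108
Q = 1470, so δQ = 0.108 × 1470 = 158.

158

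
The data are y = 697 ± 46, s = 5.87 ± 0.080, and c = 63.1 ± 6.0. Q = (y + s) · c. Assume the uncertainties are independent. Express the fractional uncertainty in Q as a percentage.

Let u = y + s = 703. δu = √(δy² + δs²) = √(2120 + 0.00640) = 46.0, so δu/u = 0.0654.
Q is then a monomial in u, c:
δQ/Q = √((δu/u)² + (1·δc/c)²) = √(0.00428 + 0.00904) = 0.115

11.5%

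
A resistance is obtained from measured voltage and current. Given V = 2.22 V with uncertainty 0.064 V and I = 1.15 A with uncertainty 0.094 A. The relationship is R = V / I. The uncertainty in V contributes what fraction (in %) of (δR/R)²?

11.1%

(δR/R)² = (1·δV/V)² + (-1·δI/I)²
  V term: (1×0.0288)² = 0.000831
  I term: (-1×0.0817)² = 0.00668
Total = 0.00751. Share from V = 0.000831/0.00751 = 0.111.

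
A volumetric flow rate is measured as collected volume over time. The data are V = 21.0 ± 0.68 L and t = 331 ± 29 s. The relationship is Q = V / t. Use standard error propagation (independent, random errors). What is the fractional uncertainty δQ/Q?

Relative error in a monomial: (δQ/Q)² = Σ (nᵢ · δxᵢ/xᵢ)².
  (1·δV/V)² = (1×0.0324)² = 0.00105;  (-1·δt/t)² = (-1×0.0876)² = 0.00768
δQ/Q = √(0.00872) = 0.0934

0.0934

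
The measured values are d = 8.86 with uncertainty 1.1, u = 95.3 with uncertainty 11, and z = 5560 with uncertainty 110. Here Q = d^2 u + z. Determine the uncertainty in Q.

Let p = d^2·u = 7480. δp/p = √((2·δd/d)² + (1·δu/u)²) = √(0.0617 + 0.0133) = 0.274, so δp = 2050.
Q = p + z: δQ = √(δp² + δz²) = √(4.2e+06 + 12100) = 2050

2050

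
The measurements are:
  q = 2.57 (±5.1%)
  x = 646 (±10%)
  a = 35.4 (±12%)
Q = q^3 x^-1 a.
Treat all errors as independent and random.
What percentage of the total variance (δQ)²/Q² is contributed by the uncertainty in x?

20.9%

(δQ/Q)² = (3·δq/q)² + (-1·δx/x)² + (1·δa/a)²
  q term: (3×0.0510)² = 0.0234
  x term: (-1×0.100)² = 0.0100
  a term: (1×0.120)² = 0.0144
Total = 0.0478. Share from x = 0.0100/0.0478 = 0.209.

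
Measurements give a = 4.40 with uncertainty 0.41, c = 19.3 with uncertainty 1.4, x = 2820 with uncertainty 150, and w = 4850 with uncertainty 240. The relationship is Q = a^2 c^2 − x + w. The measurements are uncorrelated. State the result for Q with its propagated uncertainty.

9240 ± 1730

Let p = a^2·c^2 = 7210. δp/p = √((2·δa/a)² + (2·δc/c)²) = √(0.0347 + 0.0210) = 0.236, so δp = 1700.
Q = p − x + w: δQ = √(δp² + δx² + δw²) = √(2.9e+06 + 22500 + 57600) = 1730
Q = 9240.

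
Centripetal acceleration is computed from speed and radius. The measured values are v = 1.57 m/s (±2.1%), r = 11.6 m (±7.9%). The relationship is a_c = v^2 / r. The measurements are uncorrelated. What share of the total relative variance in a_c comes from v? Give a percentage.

(δa_c/a_c)² = (2·δv/v)² + (-1·δr/r)²
  v term: (2×0.0210)² = 0.00176
  r term: (-1×0.0790)² = 0.00624
Total = 0.00801. Share from v = 0.00176/0.00801 = 0.220.

22.0%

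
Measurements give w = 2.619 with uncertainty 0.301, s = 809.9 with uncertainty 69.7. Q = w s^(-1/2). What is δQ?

For a monomial Q ∝ w, s^(-1/2), fractional errors add in quadrature:
  (1·δw/w)² = (1×0.115)² = 0.0132;  (−½·δs/s)² = (-0.5×0.0861)² = 0.00185
δQ/Q = √(0.0151) = 0.123
Q = 0.09203, so δQ = 0.123 × 0.09203 = 0.0113.

0.0113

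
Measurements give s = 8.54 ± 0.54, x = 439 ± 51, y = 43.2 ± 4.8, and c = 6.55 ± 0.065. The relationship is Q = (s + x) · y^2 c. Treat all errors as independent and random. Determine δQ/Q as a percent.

25.0%

Let u = s + x = 448. δu = √(δs² + δx²) = √(0.292 + 2600) = 51.0, so δu/u = 0.114.
Q is then a monomial in u, y, c:
δQ/Q = √((δu/u)² + (2·δy/y)² + (1·δc/c)²) = √(0.0130 + 0.0494 + 9.85e-05) = 0.250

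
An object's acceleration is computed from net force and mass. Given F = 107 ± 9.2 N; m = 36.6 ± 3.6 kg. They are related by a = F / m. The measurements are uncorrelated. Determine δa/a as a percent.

13.1%

For a monomial a ∝ F, m^-1, fractional errors add in quadrature:
  (1·δF/F)² = (1×0.0860)² = 0.00739;  (-1·δm/m)² = (-1×0.0984)² = 0.00967
δa/a = √(0.0171) = 0.131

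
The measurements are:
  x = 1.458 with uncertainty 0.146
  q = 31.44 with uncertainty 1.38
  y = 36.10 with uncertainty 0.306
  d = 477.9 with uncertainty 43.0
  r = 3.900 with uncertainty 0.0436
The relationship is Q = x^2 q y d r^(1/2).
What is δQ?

Relative error in a monomial: (δQ/Q)² = Σ (nᵢ · δxᵢ/xᵢ)².
  (2·δx/x)² = (2×0.100)² = 0.0401;  (1·δq/q)² = (1×0.0439)² = 0.00193;  (1·δy/y)² = (1×0.00848)² = 7.19e-05;  (1·δd/d)² = (1×0.0900)² = 0.00810;  (½·δr/r)² = (0.5×0.0112)² = 3.12e-05
δQ/Q = √(0.0502) = 0.224
Q = 2.277e+06, so δQ = 0.224 × 2.277e+06 = 5.1e+05.

5.1e+05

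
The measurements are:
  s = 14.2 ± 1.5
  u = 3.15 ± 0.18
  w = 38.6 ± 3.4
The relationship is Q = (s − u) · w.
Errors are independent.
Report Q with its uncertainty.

Let h = s − u = 11.0. δh = √(δs² + δu²) = √(2.25 + 0.0324) = 1.51, so δh/h = 0.137.
Q is then a monomial in h, w:
δQ/Q = √((δh/h)² + (1·δw/w)²) = √(0.0187 + 0.00776) = 0.163
Q = 427, so δQ = 0.163 × 427 = 69.4.

427 ± 69.4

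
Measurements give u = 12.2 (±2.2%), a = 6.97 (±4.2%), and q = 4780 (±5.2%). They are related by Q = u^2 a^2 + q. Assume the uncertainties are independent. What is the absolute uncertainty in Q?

Let p = u^2·a^2 = 7230. δp/p = √((2·δu/u)² + (2·δa/a)²) = √(0.00194 + 0.00706) = 0.0948, so δp = 686.
Q = p + q: δQ = √(δp² + δq²) = √(4.7e+05 + 61800) = 729

729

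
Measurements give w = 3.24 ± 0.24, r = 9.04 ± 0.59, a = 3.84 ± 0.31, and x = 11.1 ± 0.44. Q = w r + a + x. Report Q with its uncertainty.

44.2 ± 2.94

Let p = w·r = 29.3. δp/p = √((1·δw/w)² + (1·δr/r)²) = √(0.00549 + 0.00426) = 0.0987, so δp = 2.89.
Q = p + a + x: δQ = √(δp² + δa² + δx²) = √(8.36 + 0.0961 + 0.194) = 2.94
Q = 44.2.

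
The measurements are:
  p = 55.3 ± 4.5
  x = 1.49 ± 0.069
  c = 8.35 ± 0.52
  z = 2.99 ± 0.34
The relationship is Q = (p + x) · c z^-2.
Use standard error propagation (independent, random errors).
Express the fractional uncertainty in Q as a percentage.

Let u = p + x = 56.8. δu = √(δp² + δx²) = √(20.2 + 0.00476) = 4.50, so δu/u = 0.0792.
Q is then a monomial in u, c, z:
δQ/Q = √((δu/u)² + (1·δc/c)² + (-2·δz/z)²) = √(0.00628 + 0.00388 + 0.0517) = 0.249

24.9%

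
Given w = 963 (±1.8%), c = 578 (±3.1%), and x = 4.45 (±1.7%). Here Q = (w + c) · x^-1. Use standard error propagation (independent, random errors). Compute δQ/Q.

Let u = w + c = 1540. δu = √(δw² + δc²) = √(300 + 321) = 24.9, so δu/u = 0.0162.
Q is then a monomial in u, x:
δQ/Q = √((δu/u)² + (-1·δx/x)²) = √(0.000262 + 0.000289) = 0.0235

0.0235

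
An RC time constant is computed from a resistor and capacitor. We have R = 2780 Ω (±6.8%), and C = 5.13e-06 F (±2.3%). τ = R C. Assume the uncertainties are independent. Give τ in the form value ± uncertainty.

0.0143 ± 0.00102 s

Products/powers → add relative errors in quadrature, weighted by exponent:
  (1·δR/R)² = (1×0.0680)² = 0.00462;  (1·δC/C)² = (1×0.0230)² = 0.000529
δτ/τ = √(0.00515) = 0.0718
τ = 0.0143 s, so δτ = 0.0718 × 0.0143 = 0.00102 s.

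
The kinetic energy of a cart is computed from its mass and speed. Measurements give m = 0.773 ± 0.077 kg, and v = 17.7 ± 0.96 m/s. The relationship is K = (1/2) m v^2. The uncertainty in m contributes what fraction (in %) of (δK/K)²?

45.7%

(δK/K)² = (1·δm/m)² + (2·δv/v)²
  m term: (1×0.0996)² = 0.00992
  v term: (2×0.0542)² = 0.0118
Total = 0.0217. Share from m = 0.00992/0.0217 = 0.457.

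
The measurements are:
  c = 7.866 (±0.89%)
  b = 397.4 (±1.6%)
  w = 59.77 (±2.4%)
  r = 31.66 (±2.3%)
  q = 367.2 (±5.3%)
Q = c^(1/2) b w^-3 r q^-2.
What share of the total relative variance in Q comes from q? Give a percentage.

65.2%

(δQ/Q)² = (½·δc/c)² + (1·δb/b)² + (-3·δw/w)² + (1·δr/r)² + (-2·δq/q)²
  c term: (0.5×0.00890)² = 1.98e-05
  b term: (1×0.0160)² = 0.000256
  w term: (-3×0.0240)² = 0.00518
  r term: (1×0.0230)² = 0.000529
  q term: (-2×0.0530)² = 0.0112
Total = 0.0172. Share from q = 0.0112/0.0172 = 0.652.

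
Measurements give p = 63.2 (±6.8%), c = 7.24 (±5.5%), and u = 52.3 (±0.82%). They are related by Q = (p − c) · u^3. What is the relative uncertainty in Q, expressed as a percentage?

Let w = p − c = 56.0. δw = √(δp² + δc²) = √(18.5 + 0.159) = 4.32, so δw/w = 0.0771.
Q is then a monomial in w, u:
δQ/Q = √((δw/w)² + (3·δu/u)²) = √(0.00595 + 0.000605) = 0.0810

8.10%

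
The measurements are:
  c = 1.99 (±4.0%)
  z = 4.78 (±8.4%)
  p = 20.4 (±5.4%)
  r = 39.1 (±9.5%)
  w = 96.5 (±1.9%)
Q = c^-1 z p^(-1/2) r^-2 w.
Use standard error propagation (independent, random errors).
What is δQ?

Products/powers → add relative errors in quadrature, weighted by exponent:
  (-1·δc/c)² = (-1×0.0400)² = 0.00160;  (1·δz/z)² = (1×0.0840)² = 0.00706;  (−½·δp/p)² = (-0.5×0.0540)² = 0.000729;  (-2·δr/r)² = (-2×0.0950)² = 0.0361;  (1·δw/w)² = (1×0.0190)² = 0.000361
δQ/Q = √(0.0458) = 0.214
Q = 0.0336, so δQ = 0.214 × 0.0336 = 0.00719.

0.00719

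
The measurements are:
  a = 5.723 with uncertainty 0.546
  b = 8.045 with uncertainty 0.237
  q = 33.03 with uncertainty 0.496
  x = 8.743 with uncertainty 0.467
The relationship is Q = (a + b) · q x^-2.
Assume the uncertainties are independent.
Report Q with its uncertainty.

5.949 ± 0.691

Let u = a + b = 13.77. δu = √(δa² + δb²) = √(0.298 + 0.0562) = 0.595, so δu/u = 0.0432.
Q is then a monomial in u, q, x:
δQ/Q = √((δu/u)² + (1·δq/q)² + (-2·δx/x)²) = √(0.00187 + 0.000225 + 0.0114) = 0.116
Q = 5.949, so δQ = 0.116 × 5.949 = 0.691.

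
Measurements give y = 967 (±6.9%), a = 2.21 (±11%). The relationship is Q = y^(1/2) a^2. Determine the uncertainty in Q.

Since Q is a product/quotient, work with relative uncertainties:
  (½·δy/y)² = (0.5×0.0690)² = 0.00119;  (2·δa/a)² = (2×0.110)² = 0.0484
δQ/Q = √(0.0496) = 0.223
Q = 152, so δQ = 0.223 × 152 = 33.8.

33.8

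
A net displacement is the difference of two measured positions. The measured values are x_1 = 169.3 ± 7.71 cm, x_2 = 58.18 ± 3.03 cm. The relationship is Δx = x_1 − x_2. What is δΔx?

Each term contributes (cᵢ δxᵢ)² to (δΔx)²:
  (δx_1)² = 59.4;  (δx_2)² = 9.18
δΔx = √(68.6) = 8.28 cm

8.28 cm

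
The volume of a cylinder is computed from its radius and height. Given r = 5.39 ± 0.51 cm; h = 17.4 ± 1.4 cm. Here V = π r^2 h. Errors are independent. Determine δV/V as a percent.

V is a product of powers, so relative uncertainties combine in quadrature:
  (2·δr/r)² = (2×0.0946)² = 0.0358;  (1·δh/h)² = (1×0.0805)² = 0.00647
δV/V = √(0.0423) = 0.206

20.6%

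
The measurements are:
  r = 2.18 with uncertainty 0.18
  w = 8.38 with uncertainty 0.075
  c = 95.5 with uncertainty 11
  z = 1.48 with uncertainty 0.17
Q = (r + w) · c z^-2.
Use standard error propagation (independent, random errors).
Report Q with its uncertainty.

Let u = r + w = 10.6. δu = √(δr² + δw²) = √(0.0324 + 0.00562) = 0.195, so δu/u = 0.0185.
Q is then a monomial in u, c, z:
δQ/Q = √((δu/u)² + (1·δc/c)² + (-2·δz/z)²) = √(0.000341 + 0.0133 + 0.0528) = 0.258
Q = 460, so δQ = 0.258 × 460 = 119.

460 ± 119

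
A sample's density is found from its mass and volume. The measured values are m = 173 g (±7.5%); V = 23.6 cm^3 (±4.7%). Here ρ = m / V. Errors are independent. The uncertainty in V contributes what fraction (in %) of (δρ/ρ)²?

(δρ/ρ)² = (1·δm/m)² + (-1·δV/V)²
  m term: (1×0.0750)² = 0.00562
  V term: (-1×0.0470)² = 0.00221
Total = 0.00783. Share from V = 0.00221/0.00783 = 0.282.

28.2%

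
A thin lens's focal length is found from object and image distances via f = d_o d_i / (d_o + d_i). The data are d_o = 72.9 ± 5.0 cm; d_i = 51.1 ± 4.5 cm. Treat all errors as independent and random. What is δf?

1.77 cm

∂f/∂d_o = (d_i/(d_o+d_i))² = 0.170;  ∂f/∂d_i = (d_o/(d_o+d_i))² = 0.346
δf = √((∂f/∂d_o · δd_o)² + (∂f/∂d_i · δd_i)²) = √(0.721 + 2.42) = 1.77 cm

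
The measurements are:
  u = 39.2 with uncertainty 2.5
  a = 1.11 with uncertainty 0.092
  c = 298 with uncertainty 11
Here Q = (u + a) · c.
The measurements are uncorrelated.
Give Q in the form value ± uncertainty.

Let w = u + a = 40.3. δw = √(δu² + δa²) = √(6.25 + 0.00846) = 2.50, so δw/w = 0.0621.
Q is then a monomial in w, c:
δQ/Q = √((δw/w)² + (1·δc/c)²) = √(0.00385 + 0.00136) = 0.0722
Q = 12000, so δQ = 0.0722 × 12000 = 867.

12000 ± 867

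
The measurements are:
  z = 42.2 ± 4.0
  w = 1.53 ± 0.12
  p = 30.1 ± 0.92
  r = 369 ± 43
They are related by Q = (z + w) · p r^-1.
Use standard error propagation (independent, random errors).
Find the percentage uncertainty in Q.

Let u = z + w = 43.7. δu = √(δz² + δw²) = √(16.0 + 0.0144) = 4.00, so δu/u = 0.0915.
Q is then a monomial in u, p, r:
δQ/Q = √((δu/u)² + (1·δp/p)² + (-1·δr/r)²) = √(0.00837 + 0.000934 + 0.0136) = 0.151

15.1%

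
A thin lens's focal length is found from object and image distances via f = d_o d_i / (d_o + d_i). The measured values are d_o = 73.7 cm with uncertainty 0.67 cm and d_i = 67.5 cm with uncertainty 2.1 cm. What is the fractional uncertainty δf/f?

0.0168

∂f/∂d_o = (d_i/(d_o+d_i))² = 0.229;  ∂f/∂d_i = (d_o/(d_o+d_i))² = 0.272
δf = √((∂f/∂d_o · δd_o)² + (∂f/∂d_i · δd_i)²) = √(0.0234 + 0.327) = 0.592 cm
f = 35.2 cm, so δf/f = 0.592/35.2 = 0.0168.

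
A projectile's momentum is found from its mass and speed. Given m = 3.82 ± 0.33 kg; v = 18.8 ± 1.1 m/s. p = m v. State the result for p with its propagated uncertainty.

71.8 ± 7.49 kg·m/s

Each factor contributes (exponent × relative error)² to (δp/p)²:
  (1·δm/m)² = (1×0.0864)² = 0.00746;  (1·δv/v)² = (1×0.0585)² = 0.00342
δp/p = √(0.0109) = 0.104
p = 71.8 kg·m/s, so δp = 0.104 × 71.8 = 7.49 kg·m/s.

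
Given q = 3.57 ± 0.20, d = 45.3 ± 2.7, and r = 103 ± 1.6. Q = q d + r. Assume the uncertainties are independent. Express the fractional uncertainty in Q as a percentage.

5.03%

Let p = q·d = 162. δp/p = √((1·δq/q)² + (1·δd/d)²) = √(0.00314 + 0.00355) = 0.0818, so δp = 13.2.
Q = p + r: δQ = √(δp² + δr²) = √(175 + 2.56) = 13.3
Q = 265, so δQ/Q = 13.3/265 = 0.0503.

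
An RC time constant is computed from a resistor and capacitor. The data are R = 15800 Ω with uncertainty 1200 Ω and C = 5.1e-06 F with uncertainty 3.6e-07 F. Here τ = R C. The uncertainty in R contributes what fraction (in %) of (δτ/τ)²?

(δτ/τ)² = (1·δR/R)² + (1·δC/C)²
  R term: (1×0.0759)² = 0.00577
  C term: (1×0.0706)² = 0.00498
Total = 0.0108. Share from R = 0.00577/0.0108 = 0.537.

53.7%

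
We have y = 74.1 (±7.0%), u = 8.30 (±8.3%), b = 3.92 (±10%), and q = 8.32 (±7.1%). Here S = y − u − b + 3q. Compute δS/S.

Absolute uncertainties add in quadrature for a linear combination:
  (δy)² = 26.9;  (δu)² = 0.475;  (δb)² = 0.154;  (3·δq)² = 3.14
δS = √(30.7) = 5.54
S = 86.8, so δS/S = 5.54/86.8 = 0.0638.

0.0638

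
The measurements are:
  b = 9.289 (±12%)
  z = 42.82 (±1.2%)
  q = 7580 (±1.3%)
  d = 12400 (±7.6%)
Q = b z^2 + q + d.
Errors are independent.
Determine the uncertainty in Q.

2290

Let p = b·z^2 = 17030. δp/p = √((1·δb/b)² + (2·δz/z)²) = √(0.0144 + 0.000576) = 0.122, so δp = 2080.
Q = p + q + d: δQ = √(δp² + δq² + δd²) = √(4.34e+06 + 9710 + 8.88e+05) = 2290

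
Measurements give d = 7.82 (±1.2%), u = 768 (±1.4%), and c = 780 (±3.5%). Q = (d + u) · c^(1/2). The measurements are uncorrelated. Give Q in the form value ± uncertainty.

Let w = d + u = 776. δw = √(δd² + δu²) = √(0.00881 + 116) = 10.8, so δw/w = 0.0139.
Q is then a monomial in w, c:
δQ/Q = √((δw/w)² + (½·δc/c)²) = √(0.000192 + 0.000306) = 0.0223
Q = 21700, so δQ = 0.0223 × 21700 = 484.

21700 ± 484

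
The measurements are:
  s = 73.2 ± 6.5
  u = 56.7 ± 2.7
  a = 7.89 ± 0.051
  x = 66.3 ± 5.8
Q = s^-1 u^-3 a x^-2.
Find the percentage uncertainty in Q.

Relative error in a monomial: (δQ/Q)² = Σ (nᵢ · δxᵢ/xᵢ)².
  (-1·δs/s)² = (-1×0.0888)² = 0.00789;  (-3·δu/u)² = (-3×0.0476)² = 0.0204;  (1·δa/a)² = (1×0.00646)² = 4.18e-05;  (-2·δx/x)² = (-2×0.0875)² = 0.0306
δQ/Q = √(0.0589) = 0.243

24.3%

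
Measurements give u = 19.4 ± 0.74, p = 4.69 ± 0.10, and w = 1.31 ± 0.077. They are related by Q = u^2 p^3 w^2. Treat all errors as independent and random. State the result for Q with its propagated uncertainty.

Relative error in a monomial: (δQ/Q)² = Σ (nᵢ · δxᵢ/xᵢ)².
  (2·δu/u)² = (2×0.0381)² = 0.00582;  (3·δp/p)² = (3×0.0213)² = 0.00409;  (2·δw/w)² = (2×0.0588)² = 0.0138
δQ/Q = √(0.0237) = 0.154
Q = 66600, so δQ = 0.154 × 66600 = 10300.

66600 ± 10300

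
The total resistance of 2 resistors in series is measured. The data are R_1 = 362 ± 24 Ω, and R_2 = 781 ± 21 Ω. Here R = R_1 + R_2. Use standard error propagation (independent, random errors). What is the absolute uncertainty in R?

Absolute uncertainties add in quadrature for a linear combination:
  (δR_1)² = 576;  (δR_2)² = 441
δR = √(1020) = 31.9 Ω

31.9 Ω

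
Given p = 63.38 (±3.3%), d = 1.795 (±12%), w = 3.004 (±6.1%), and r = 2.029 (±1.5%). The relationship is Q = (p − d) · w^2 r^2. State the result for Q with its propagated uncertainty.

2288 ± 298

Let u = p − d = 61.59. δu = √(δp² + δd²) = √(4.37 + 0.0464) = 2.10, so δu/u = 0.0341.
Q is then a monomial in u, w, r:
δQ/Q = √((δu/u)² + (2·δw/w)² + (2·δr/r)²) = √(0.00117 + 0.0149 + 0.000900) = 0.130
Q = 2288, so δQ = 0.130 × 2288 = 298.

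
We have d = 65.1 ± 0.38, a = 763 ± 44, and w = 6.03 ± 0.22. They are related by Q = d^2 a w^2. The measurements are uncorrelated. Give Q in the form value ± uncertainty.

(1.18 ± 0.110) × 10^8

Each factor contributes (exponent × relative error)² to (δQ/Q)²:
  (2·δd/d)² = (2×0.00584)² = 0.000136;  (1·δa/a)² = (1×0.0577)² = 0.00333;  (2·δw/w)² = (2×0.0365)² = 0.00532
δQ/Q = √(0.00879) = 0.0937
Q = 1.18e+08, so δQ = 0.0937 × 1.18e+08 = 1.1e+07.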